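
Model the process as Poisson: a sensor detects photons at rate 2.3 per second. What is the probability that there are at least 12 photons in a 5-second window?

Over the interval, μ = 2.3 × 5 = 11.5 (a 5-second window = 5 seconds).
P(N ≥ 12) = 1 − P(N ≤ 11) = 1 − Σ_{j=0}^{11} e^(−μ) μ^j/j! ≈ 0.4802.

0.4802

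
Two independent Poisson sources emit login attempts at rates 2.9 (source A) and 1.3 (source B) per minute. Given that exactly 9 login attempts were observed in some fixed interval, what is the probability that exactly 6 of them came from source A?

0.2699

Given the total, each event is independently from source A with probability p = λ_A/(λ_A+λ_B) = 2.9/4.2 ≈ 0.6905.
So K ~ Binomial(9, 2.9/4.2): P(K = 6) = C(9,6) · (2.9/4.2)^6 · (1.3/4.2)^3 ≈ 0.2699.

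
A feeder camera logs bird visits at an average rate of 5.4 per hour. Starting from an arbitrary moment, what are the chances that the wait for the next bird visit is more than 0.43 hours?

0.0981

The wait for the next event is exponential with rate λ = 5.4 per hour.
P(T > 0.43) = e^(−λt) = e^(−5.4 × 0.43) = e^(−2.322) ≈ 0.0981.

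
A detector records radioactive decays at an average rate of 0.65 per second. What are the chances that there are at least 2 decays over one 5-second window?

0.8352

Over the interval, μ = 0.65 × 5 = 3.25 (a 5-second window = 5 seconds).
P(N ≥ 2) = 1 − P(N ≤ 1) = 1 − Σ_{j=0}^{1} e^(−μ) μ^j/j! ≈ 0.8352.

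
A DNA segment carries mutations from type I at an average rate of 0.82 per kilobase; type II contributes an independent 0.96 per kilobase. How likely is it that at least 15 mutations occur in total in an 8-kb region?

0.4550

Independent Poisson processes superpose: combined rate λ = 0.82 + 0.96 = 1.78 per kilobase.
Over the interval, μ = 1.78 × 8 = 14.24 (an 8-kb region = 8 kilobases).
P(N ≥ 15) = 1 − P(N ≤ 14) ≈ 0.4550.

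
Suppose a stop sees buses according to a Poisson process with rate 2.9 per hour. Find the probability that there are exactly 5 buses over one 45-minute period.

Over the interval, μ = 2.9 × 0.75 = 2.175 (a 45-minute period = 0.75 hours).
P(N = 5) = e^(−μ) μ^5/5! = e^(−2.175) · 2.175^5/120 ≈ 0.0461.

0.0461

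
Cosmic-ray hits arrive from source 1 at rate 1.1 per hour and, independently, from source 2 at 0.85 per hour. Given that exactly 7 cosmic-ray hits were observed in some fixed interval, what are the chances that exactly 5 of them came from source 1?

Given the total, each event is independently from source 1 with probability p = λ_1/(λ_1+λ_2) = 1.1/1.95 ≈ 0.5641.
So K ~ Binomial(7, 1.1/1.95): P(K = 5) = C(7,5) · (1.1/1.95)^5 · (0.85/1.95)^2 ≈ 0.2279.

0.2279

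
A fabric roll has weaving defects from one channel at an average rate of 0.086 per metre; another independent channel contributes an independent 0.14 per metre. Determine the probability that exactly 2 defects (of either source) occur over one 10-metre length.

0.2665

Independent Poisson processes superpose: combined rate λ = 0.086 + 0.14 = 0.226 per metre.
Over the interval, μ = 0.226 × 10 = 2.26 (a 10-metre length = 10 metres).
P(N = 2) = e^(−2.26) · 2.26^2/2! ≈ 0.2665.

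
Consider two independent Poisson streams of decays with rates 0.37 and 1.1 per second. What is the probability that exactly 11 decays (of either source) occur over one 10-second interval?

0.0716

Independent Poisson processes superpose: combined rate λ = 0.37 + 1.1 = 1.47 per second.
Over the interval, μ = 1.47 × 10 = 14.7 (a 10-second interval = 10 seconds).
P(N = 11) = e^(−14.7) · 14.7^11/11! ≈ 0.0716.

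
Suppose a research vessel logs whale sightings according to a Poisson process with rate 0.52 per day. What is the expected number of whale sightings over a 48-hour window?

1.04

E[N] = λt = 0.52 × 2 = 1.04 (a 48-hour window = 2 days).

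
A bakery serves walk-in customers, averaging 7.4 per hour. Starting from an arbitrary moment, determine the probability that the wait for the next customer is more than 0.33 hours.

0.0870

The wait for the next event is exponential with rate λ = 7.4 per hour.
P(T > 0.33) = e^(−λt) = e^(−7.4 × 0.33) = e^(−2.442) ≈ 0.0870.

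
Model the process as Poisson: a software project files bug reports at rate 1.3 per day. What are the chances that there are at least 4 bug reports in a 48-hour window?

0.2640

Over the interval, μ = 1.3 × 2 = 2.6 (a 48-hour window = 2 days).
P(N ≥ 4) = 1 − P(N ≤ 3) = 1 − Σ_{j=0}^{3} e^(−μ) μ^j/j! ≈ 0.2640.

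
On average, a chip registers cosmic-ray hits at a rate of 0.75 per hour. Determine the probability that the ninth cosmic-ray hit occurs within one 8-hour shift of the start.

Over the interval, μ = 0.75 × 8 = 6 (an 8-hour shift = 8 hours).
The ninth arrival falls in the interval iff at least 9 events occur there: P(S_9 ≤ t) = P(N ≥ 9) = 1 − P(N ≤ 8) ≈ 0.1528.

0.1528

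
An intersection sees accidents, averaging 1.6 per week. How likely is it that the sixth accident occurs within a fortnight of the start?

0.1054

Over the interval, μ = 1.6 × 2 = 3.2 (a fortnight = 2 weeks).
The sixth arrival falls in the interval iff at least 6 events occur there: P(S_6 ≤ t) = P(N ≥ 6) = 1 − P(N ≤ 5) ≈ 0.1054.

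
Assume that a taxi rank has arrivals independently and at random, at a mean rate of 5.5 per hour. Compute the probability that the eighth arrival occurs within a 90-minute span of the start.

0.5814

Over the interval, μ = 5.5 × 1.5 = 8.25 (a 90-minute span = 1.5 hours).
The eighth arrival falls in the interval iff at least 8 events occur there: P(S_8 ≤ t) = P(N ≥ 8) = 1 − P(N ≤ 7) ≈ 0.5814.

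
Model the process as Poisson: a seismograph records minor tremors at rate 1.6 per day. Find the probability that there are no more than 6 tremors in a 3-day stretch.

Over the interval, μ = 1.6 × 3 = 4.8 (a 3-day stretch = 3 days).
P(N ≤ 6) = Σ_{j=0}^{6} e^(−μ) μ^j/j! ≈ 0.7908.

0.7908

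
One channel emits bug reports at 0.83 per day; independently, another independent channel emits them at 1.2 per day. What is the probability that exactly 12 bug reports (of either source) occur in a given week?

0.0954

Independent Poisson processes superpose: combined rate λ = 0.83 + 1.2 = 2.03 per day.
Over the interval, μ = 2.03 × 7 = 14.21 (a week = 7 days).
P(N = 12) = e^(−14.21) · 14.21^12/12! ≈ 0.0954.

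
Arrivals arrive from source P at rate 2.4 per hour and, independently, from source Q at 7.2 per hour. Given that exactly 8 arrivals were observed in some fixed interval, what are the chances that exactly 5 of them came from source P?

Given the total, each event is independently from source P with probability p = λ_P/(λ_P+λ_Q) = 2.4/9.6 = 0.2500.
So K ~ Binomial(8, 2.4/9.6): P(K = 5) = C(8,5) · (2.4/9.6)^5 · (7.2/9.6)^3 ≈ 0.0231.

0.0231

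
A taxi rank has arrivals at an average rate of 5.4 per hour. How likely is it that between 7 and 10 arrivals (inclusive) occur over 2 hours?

Over the interval, μ = 5.4 × 2 = 10.8 (2 hours).
P(7 ≤ N ≤ 10) = Σ_{j=7}^{10} e^(−10.8) · 10.8^j/j! ≈ 0.3968.

0.3968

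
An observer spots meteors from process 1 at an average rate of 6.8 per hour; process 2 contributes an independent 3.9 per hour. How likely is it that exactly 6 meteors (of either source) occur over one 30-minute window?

Independent Poisson processes superpose: combined rate λ = 6.8 + 3.9 = 10.7 per hour.
Over the interval, μ = 10.7 × 0.5 = 5.35 (a 30-minute window = 0.5 hours).
P(N = 6) = e^(−5.35) · 5.35^6/6! ≈ 0.1546.

0.1546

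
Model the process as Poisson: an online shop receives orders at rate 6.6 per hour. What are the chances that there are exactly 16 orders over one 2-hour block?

0.0751

Over the interval, μ = 6.6 × 2 = 13.2 (a 2-hour block = 2 hours).
P(N = 16) = e^(−μ) μ^16/16! = e^(−13.2) · 13.2^16/20922789888000 ≈ 0.0751.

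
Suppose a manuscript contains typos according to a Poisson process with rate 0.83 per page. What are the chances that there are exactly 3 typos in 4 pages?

Over the interval, μ = 0.83 × 4 = 3.32 (4 pages).
P(N = 3) = e^(−μ) μ^3/3! = e^(−3.32) · 3.32^3/6 ≈ 0.2205.

0.2205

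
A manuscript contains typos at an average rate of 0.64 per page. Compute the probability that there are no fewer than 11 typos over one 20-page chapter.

0.7307

Over the interval, μ = 0.64 × 20 = 12.8 (a 20-page chapter = 20 pages).
P(N ≥ 11) = 1 − P(N ≤ 10) = 1 − Σ_{j=0}^{10} e^(−μ) μ^j/j! ≈ 0.7307.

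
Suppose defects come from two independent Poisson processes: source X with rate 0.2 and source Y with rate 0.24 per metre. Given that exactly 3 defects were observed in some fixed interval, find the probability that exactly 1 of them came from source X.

Given the total, each event is independently from source X with probability p = λ_X/(λ_X+λ_Y) = 0.2/0.44 ≈ 0.4545.
So K ~ Binomial(3, 0.2/0.44): P(K = 1) = C(3,1) · (0.2/0.44)^1 · (0.24/0.44)^2 ≈ 0.4057.

0.4057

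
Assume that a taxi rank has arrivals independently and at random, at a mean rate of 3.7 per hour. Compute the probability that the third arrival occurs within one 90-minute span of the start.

Over the interval, μ = 3.7 × 1.5 = 5.55 (a 90-minute span = 1.5 hours).
The third arrival falls in the interval iff at least 3 events occur there: P(S_3 ≤ t) = P(N ≥ 3) = 1 − P(N ≤ 2) ≈ 0.9147.

0.9147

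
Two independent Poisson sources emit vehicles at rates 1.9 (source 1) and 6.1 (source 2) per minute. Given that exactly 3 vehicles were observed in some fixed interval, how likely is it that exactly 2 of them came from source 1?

0.1290

Given the total, each event is independently from source 1 with probability p = λ_1/(λ_1+λ_2) = 1.9/8 = 0.2375.
So K ~ Binomial(3, 1.9/8): P(K = 2) = C(3,2) · (1.9/8)^2 · (6.1/8)^1 ≈ 0.1290.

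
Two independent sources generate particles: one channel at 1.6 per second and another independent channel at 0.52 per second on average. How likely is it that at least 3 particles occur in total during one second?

Independent Poisson processes superpose: combined rate λ = 1.6 + 0.52 = 2.12 per second.
So μ = 2.12.
P(N ≥ 3) = 1 − P(N ≤ 2) ≈ 0.3558.

0.3558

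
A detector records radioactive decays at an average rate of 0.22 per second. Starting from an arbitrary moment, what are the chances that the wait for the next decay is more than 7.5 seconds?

The wait for the next event is exponential with rate λ = 0.22 per second.
P(T > 7.5) = e^(−λt) = e^(−0.22 × 7.5) = e^(−1.65) ≈ 0.1920.

0.1920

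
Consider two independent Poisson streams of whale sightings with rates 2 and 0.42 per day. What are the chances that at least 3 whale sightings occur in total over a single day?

0.4355

Independent Poisson processes superpose: combined rate λ = 2 + 0.42 = 2.42 per day.
So μ = 2.42.
P(N ≥ 3) = 1 − P(N ≤ 2) ≈ 0.4355.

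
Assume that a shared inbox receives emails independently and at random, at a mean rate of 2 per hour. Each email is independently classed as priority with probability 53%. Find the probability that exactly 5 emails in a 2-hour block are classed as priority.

0.0428

Thinning: the emails that are classed as priority themselves form a Poisson process with rate 0.53 × 2 = 1.06 per hour.
Over the interval, μ = 1.06 × 2 = 2.12 (a 2-hour block = 2 hours).
P(N = 5) = e^(−2.12) · 2.12^5/5! ≈ 0.0428.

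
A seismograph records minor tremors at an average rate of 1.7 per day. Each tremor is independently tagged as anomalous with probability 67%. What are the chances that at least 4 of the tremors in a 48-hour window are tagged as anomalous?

Thinning: the tremors that are tagged as anomalous themselves form a Poisson process with rate 0.67 × 1.7 = 1.139 per day.
Over the interval, μ = 1.139 × 2 = 2.278 (a 48-hour window = 2 days).
P(N ≥ 4) = 1 − P(N ≤ 3) ≈ 0.1962.

0.1962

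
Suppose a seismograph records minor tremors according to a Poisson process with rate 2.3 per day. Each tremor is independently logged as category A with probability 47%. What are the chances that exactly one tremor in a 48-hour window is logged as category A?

0.2488

Thinning: the tremors that are logged as category A themselves form a Poisson process with rate 0.47 × 2.3 = 1.081 per day.
Over the interval, μ = 1.081 × 2 = 2.162 (a 48-hour window = 2 days).
P(N = 1) = e^(−2.162) · 2.162^1/1! ≈ 0.2488.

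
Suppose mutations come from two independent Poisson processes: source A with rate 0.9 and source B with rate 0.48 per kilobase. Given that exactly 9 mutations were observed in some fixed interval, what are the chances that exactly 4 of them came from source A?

0.1160

Given the total, each event is independently from source A with probability p = λ_A/(λ_A+λ_B) = 0.9/1.38 ≈ 0.6522.
So K ~ Binomial(9, 0.9/1.38): P(K = 4) = C(9,4) · (0.9/1.38)^4 · (0.48/1.38)^5 ≈ 0.1160.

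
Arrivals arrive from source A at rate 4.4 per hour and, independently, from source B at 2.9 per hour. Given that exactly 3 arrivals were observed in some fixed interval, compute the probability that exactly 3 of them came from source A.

0.2190

Given the total, each event is independently from source A with probability p = λ_A/(λ_A+λ_B) = 4.4/7.3 ≈ 0.6027.
So K ~ Binomial(3, 4.4/7.3): P(K = 3) = C(3,3) · (4.4/7.3)^3 · (2.9/7.3)^0 ≈ 0.2190.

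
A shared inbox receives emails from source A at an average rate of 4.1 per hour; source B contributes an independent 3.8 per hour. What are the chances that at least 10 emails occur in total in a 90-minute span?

Independent Poisson processes superpose: combined rate λ = 4.1 + 3.8 = 7.9 per hour.
Over the interval, μ = 7.9 × 1.5 = 11.85 (a 90-minute span = 1.5 hours).
P(N ≥ 10) = 1 − P(N ≤ 9) ≈ 0.7443.

0.7443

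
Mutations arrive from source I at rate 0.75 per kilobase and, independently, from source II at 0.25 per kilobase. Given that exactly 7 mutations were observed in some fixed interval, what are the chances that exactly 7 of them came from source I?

0.1335

Given the total, each event is independently from source I with probability p = λ_I/(λ_I+λ_II) = 0.75/1 = 0.7500.
So K ~ Binomial(7, 0.75/1): P(K = 7) = C(7,7) · (0.75/1)^7 · (0.25/1)^0 ≈ 0.1335.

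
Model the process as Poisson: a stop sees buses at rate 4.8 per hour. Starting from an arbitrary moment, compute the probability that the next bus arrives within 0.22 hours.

0.6522

Inter-arrival times are exponential with rate λ = 4.8 per hour.
P(T ≤ 0.22) = 1 − e^(−λt) = 1 − e^(−4.8 × 0.22) = 1 − e^(−1.056) ≈ 0.6522.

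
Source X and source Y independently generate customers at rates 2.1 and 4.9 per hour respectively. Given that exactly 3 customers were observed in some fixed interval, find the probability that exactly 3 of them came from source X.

0.0270

Given the total, each event is independently from source X with probability p = λ_X/(λ_X+λ_Y) = 2.1/7 = 0.3000.
So K ~ Binomial(3, 2.1/7): P(K = 3) = C(3,3) · (2.1/7)^3 · (4.9/7)^0 ≈ 0.0270.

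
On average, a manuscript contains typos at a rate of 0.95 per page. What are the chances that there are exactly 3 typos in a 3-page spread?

Over the interval, μ = 0.95 × 3 = 2.85 (a 3-page spread = 3 pages).
P(N = 3) = e^(−μ) μ^3/3! = e^(−2.85) · 2.85^3/6 ≈ 0.2232.

0.2232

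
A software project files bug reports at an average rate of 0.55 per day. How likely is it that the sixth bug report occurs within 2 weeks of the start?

Over the interval, μ = 0.55 × 14 = 7.7 (2 weeks = 14 days).
The sixth arrival falls in the interval iff at least 6 events occur there: P(S_6 ≤ t) = P(N ≥ 6) = 1 − P(N ≤ 5) ≈ 0.7797.

0.7797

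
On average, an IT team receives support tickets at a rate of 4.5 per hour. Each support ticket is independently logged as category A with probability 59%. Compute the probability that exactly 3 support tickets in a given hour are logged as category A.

Thinning: the support tickets that are logged as category A themselves form a Poisson process with rate 0.59 × 4.5 = 2.655 per hour.
So μ = 2.655.
P(N = 3) = e^(−2.655) · 2.655^3/3! ≈ 0.2193.

0.2193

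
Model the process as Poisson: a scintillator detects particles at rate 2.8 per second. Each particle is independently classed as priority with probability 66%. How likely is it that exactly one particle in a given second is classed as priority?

0.2912

Thinning: the particles that are classed as priority themselves form a Poisson process with rate 0.66 × 2.8 = 1.848 per second.
So μ = 1.848.
P(N = 1) = e^(−1.848) · 1.848^1/1! ≈ 0.2912.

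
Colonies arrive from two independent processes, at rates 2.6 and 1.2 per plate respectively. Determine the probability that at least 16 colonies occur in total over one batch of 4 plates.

0.4524

Independent Poisson processes superpose: combined rate λ = 2.6 + 1.2 = 3.8 per plate.
Over the interval, μ = 3.8 × 4 = 15.2 (a batch of 4 plates = 4 plates).
P(N ≥ 16) = 1 − P(N ≤ 15) ≈ 0.4524.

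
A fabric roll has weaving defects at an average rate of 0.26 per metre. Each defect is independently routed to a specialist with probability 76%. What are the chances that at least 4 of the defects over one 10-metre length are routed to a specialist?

0.1386

Thinning: the defects that are routed to a specialist themselves form a Poisson process with rate 0.76 × 0.26 = 0.1976 per metre.
Over the interval, μ = 0.1976 × 10 = 1.976 (a 10-metre length = 10 metres).
P(N ≥ 4) = 1 − P(N ≤ 3) ≈ 0.1386.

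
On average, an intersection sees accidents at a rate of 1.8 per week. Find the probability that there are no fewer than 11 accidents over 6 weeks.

0.5160

Over the interval, μ = 1.8 × 6 = 10.8 (6 weeks).
P(N ≥ 11) = 1 − P(N ≤ 10) = 1 − Σ_{j=0}^{10} e^(−μ) μ^j/j! ≈ 0.5160.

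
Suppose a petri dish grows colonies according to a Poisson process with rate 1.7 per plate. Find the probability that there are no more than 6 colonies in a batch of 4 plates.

0.4799

Over the interval, μ = 1.7 × 4 = 6.8 (a batch of 4 plates = 4 plates).
P(N ≤ 6) = Σ_{j=0}^{6} e^(−μ) μ^j/j! ≈ 0.4799.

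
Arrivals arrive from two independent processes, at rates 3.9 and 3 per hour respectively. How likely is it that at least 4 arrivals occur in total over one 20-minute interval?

0.2007

Independent Poisson processes superpose: combined rate λ = 3.9 + 3 = 6.9 per hour.
Over the interval, μ = 6.9 × 1/3 = 2.3 (a 20-minute interval = 1/3 hours).
P(N ≥ 4) = 1 − P(N ≤ 3) ≈ 0.2007.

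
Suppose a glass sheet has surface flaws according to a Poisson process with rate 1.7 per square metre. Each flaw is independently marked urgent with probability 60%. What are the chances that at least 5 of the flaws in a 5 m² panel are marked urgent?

0.5769

Thinning: the flaws that are marked urgent themselves form a Poisson process with rate 0.6 × 1.7 = 1.02 per square metre.
Over the interval, μ = 1.02 × 5 = 5.1 (a 5 m² panel = 5 square metres).
P(N ≥ 5) = 1 − P(N ≤ 4) ≈ 0.5769.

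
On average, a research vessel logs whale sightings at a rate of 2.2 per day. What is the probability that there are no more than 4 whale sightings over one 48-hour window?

Over the interval, μ = 2.2 × 2 = 4.4 (a 48-hour window = 2 days).
P(N ≤ 4) = Σ_{j=0}^{4} e^(−μ) μ^j/j! ≈ 0.5512.

0.5512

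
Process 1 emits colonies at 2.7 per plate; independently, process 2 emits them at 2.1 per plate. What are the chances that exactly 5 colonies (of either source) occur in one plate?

0.1747

Independent Poisson processes superpose: combined rate λ = 2.7 + 2.1 = 4.8 per plate.
So μ = 4.8.
P(N = 5) = e^(−4.8) · 4.8^5/5! ≈ 0.1747.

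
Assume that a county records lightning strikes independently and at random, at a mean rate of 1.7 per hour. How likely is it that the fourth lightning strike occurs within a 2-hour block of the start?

0.4416

Over the interval, μ = 1.7 × 2 = 3.4 (a 2-hour block = 2 hours).
The fourth arrival falls in the interval iff at least 4 events occur there: P(S_4 ≤ t) = P(N ≥ 4) = 1 − P(N ≤ 3) ≈ 0.4416.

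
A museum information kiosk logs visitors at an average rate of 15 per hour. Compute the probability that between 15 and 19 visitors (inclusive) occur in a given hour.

With mean μ = 15 per hour,
P(15 ≤ N ≤ 19) = Σ_{j=15}^{19} e^(−15) · 15^j/j! ≈ 0.4096.

0.4096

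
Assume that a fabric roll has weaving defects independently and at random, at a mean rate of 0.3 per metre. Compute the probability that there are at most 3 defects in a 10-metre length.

Over the interval, μ = 0.3 × 10 = 3 (a 10-metre length = 10 metres).
P(N ≤ 3) = Σ_{j=0}^{3} e^(−μ) μ^j/j! ≈ 0.6472.

0.6472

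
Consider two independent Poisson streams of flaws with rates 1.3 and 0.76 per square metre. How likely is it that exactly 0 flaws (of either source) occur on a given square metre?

Independent Poisson processes superpose: combined rate λ = 1.3 + 0.76 = 2.06 per square metre.
So μ = 2.06.
P(N = 0) = e^(−2.06) · 2.06^0/0! ≈ 0.1275.

0.1275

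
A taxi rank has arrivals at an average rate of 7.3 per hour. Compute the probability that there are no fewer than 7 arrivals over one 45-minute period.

Over the interval, μ = 7.3 × 0.75 = 5.475 (a 45-minute period = 0.75 hours).
P(N ≥ 7) = 1 − P(N ≤ 6) = 1 − Σ_{j=0}^{6} e^(−μ) μ^j/j! ≈ 0.3100.

0.3100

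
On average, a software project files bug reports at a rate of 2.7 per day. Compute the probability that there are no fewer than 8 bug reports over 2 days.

Over the interval, μ = 2.7 × 2 = 5.4 (2 days).
P(N ≥ 8) = 1 − P(N ≤ 7) = 1 − Σ_{j=0}^{7} e^(−μ) μ^j/j! ≈ 0.1783.

0.1783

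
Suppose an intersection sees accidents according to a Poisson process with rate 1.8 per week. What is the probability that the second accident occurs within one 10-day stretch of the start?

Over the interval, μ = 1.8 × 10/7 ≈ 2.57143 (a 10-day stretch = 10/7 weeks).
The second arrival falls in the interval iff at least 2 events occur there: P(S_2 ≤ t) = P(N ≥ 2) = 1 − P(N ≤ 1) ≈ 0.7270.

0.7270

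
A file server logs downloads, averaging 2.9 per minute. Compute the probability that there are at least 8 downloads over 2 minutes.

0.2290

Over the interval, μ = 2.9 × 2 = 5.8 (2 minutes).
P(N ≥ 8) = 1 − P(N ≤ 7) = 1 − Σ_{j=0}^{7} e^(−μ) μ^j/j! ≈ 0.2290.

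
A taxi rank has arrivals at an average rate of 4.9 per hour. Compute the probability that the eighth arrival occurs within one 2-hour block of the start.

Over the interval, μ = 4.9 × 2 = 9.8 (a 2-hour block = 2 hours).
The eighth arrival falls in the interval iff at least 8 events occur there: P(S_8 ≤ t) = P(N ≥ 8) = 1 − P(N ≤ 7) ≈ 0.7612.

0.7612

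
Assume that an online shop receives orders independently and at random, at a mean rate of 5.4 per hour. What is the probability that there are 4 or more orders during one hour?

0.7867

With mean μ = 5.4 per hour,
P(N ≥ 4) = 1 − P(N ≤ 3) = 1 − Σ_{j=0}^{3} e^(−μ) μ^j/j! ≈ 0.7867.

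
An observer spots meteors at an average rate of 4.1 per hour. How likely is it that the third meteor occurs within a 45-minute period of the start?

0.5934

Over the interval, μ = 4.1 × 0.75 = 3.075 (a 45-minute period = 0.75 hours).
The third arrival falls in the interval iff at least 3 events occur there: P(S_3 ≤ t) = P(N ≥ 3) = 1 − P(N ≤ 2) ≈ 0.5934.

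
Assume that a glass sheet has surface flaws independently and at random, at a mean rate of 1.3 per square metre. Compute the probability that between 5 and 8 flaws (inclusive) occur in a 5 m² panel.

0.5679

Over the interval, μ = 1.3 × 5 = 6.5 (a 5 m² panel = 5 square metres).
P(5 ≤ N ≤ 8) = Σ_{j=5}^{8} e^(−6.5) · 6.5^j/j! ≈ 0.5679.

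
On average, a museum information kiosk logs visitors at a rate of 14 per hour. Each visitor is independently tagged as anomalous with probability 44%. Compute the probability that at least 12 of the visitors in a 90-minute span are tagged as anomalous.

Thinning: the visitors that are tagged as anomalous themselves form a Poisson process with rate 0.44 × 14 = 6.16 per hour.
Over the interval, μ = 6.16 × 1.5 = 9.24 (a 90-minute span = 1.5 hours).
P(N ≥ 12) = 1 − P(N ≤ 11) ≈ 0.2209.

0.2209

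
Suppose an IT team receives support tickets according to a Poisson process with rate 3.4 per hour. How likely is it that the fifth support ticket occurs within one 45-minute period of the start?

0.1156

Over the interval, μ = 3.4 × 0.75 = 2.55 (a 45-minute period = 0.75 hours).
The fifth arrival falls in the interval iff at least 5 events occur there: P(S_5 ≤ t) = P(N ≥ 5) = 1 − P(N ≤ 4) ≈ 0.1156.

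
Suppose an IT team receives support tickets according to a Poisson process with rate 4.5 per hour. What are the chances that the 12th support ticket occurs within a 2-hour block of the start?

Over the interval, μ = 4.5 × 2 = 9 (a 2-hour block = 2 hours).
The 12th arrival falls in the interval iff at least 12 events occur there: P(S_12 ≤ t) = P(N ≥ 12) = 1 − P(N ≤ 11) ≈ 0.1970.

0.1970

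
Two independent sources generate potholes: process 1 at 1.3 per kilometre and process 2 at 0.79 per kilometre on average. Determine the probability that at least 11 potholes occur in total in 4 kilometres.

0.2214

Independent Poisson processes superpose: combined rate λ = 1.3 + 0.79 = 2.09 per kilometre.
Over the interval, μ = 2.09 × 4 = 8.36 (4 kilometres).
P(N ≥ 11) = 1 − P(N ≤ 10) ≈ 0.2214.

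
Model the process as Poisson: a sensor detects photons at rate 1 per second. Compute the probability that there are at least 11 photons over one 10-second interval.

0.4170

Over the interval, μ = 1 × 10 = 10 (a 10-second interval = 10 seconds).
P(N ≥ 11) = 1 − P(N ≤ 10) = 1 − Σ_{j=0}^{10} e^(−μ) μ^j/j! ≈ 0.4170.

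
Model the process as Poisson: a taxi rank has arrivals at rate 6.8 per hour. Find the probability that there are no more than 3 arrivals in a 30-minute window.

Over the interval, μ = 6.8 × 0.5 = 3.4 (a 30-minute window = 0.5 hours).
P(N ≤ 3) = Σ_{j=0}^{3} e^(−μ) μ^j/j! ≈ 0.5584.

0.5584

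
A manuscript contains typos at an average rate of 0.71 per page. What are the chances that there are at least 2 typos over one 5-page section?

Over the interval, μ = 0.71 × 5 = 3.55 (a 5-page section = 5 pages).
P(N ≥ 2) = 1 − P(N ≤ 1) = 1 − Σ_{j=0}^{1} e^(−μ) μ^j/j! ≈ 0.8693.

0.8693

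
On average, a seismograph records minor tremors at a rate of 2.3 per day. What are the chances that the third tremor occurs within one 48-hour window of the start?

0.8374

Over the interval, μ = 2.3 × 2 = 4.6 (a 48-hour window = 2 days).
The third arrival falls in the interval iff at least 3 events occur there: P(S_3 ≤ t) = P(N ≥ 3) = 1 − P(N ≤ 2) ≈ 0.8374.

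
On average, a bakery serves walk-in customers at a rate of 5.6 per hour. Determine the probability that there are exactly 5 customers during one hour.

With mean μ = 5.6 per hour,
P(N = 5) = e^(−μ) μ^5/5! = e^(−5.6) · 5.6^5/120 ≈ 0.1697.

0.1697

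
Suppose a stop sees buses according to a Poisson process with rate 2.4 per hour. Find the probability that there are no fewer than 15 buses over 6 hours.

0.4719

Over the interval, μ = 2.4 × 6 = 14.4 (6 hours).
P(N ≥ 15) = 1 − P(N ≤ 14) = 1 − Σ_{j=0}^{14} e^(−μ) μ^j/j! ≈ 0.4719.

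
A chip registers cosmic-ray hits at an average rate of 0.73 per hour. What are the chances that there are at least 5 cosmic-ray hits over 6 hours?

0.4450

Over the interval, μ = 0.73 × 6 = 4.38 (6 hours).
P(N ≥ 5) = 1 − P(N ≤ 4) = 1 − Σ_{j=0}^{4} e^(−μ) μ^j/j! ≈ 0.4450.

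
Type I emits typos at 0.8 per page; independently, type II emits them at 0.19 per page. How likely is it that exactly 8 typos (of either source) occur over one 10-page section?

Independent Poisson processes superpose: combined rate λ = 0.8 + 0.19 = 0.99 per page.
Over the interval, μ = 0.99 × 10 = 9.9 (a 10-page section = 10 pages).
P(N = 8) = e^(−9.9) · 9.9^8/8! ≈ 0.1148.

0.1148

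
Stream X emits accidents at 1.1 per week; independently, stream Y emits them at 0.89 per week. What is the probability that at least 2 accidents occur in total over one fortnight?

Independent Poisson processes superpose: combined rate λ = 1.1 + 0.89 = 1.99 per week.
Over the interval, μ = 1.99 × 2 = 3.98 (a fortnight = 2 weeks).
P(N ≥ 2) = 1 − P(N ≤ 1) ≈ 0.9069.

0.9069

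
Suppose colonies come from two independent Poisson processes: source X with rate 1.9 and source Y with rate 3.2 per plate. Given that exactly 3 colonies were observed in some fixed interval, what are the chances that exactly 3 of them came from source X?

Given the total, each event is independently from source X with probability p = λ_X/(λ_X+λ_Y) = 1.9/5.1 ≈ 0.3725.
So K ~ Binomial(3, 1.9/5.1): P(K = 3) = C(3,3) · (1.9/5.1)^3 · (3.2/5.1)^0 ≈ 0.0517.

0.0517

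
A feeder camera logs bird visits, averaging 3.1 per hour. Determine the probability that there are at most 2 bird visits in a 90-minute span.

Over the interval, μ = 3.1 × 1.5 = 4.65 (a 90-minute span = 1.5 hours).
P(N ≤ 2) = Σ_{j=0}^{2} e^(−μ) μ^j/j! ≈ 0.1574.

0.1574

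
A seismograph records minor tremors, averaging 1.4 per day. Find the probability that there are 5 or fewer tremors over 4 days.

Over the interval, μ = 1.4 × 4 = 5.6 (4 days).
P(N ≤ 5) = Σ_{j=0}^{5} e^(−μ) μ^j/j! ≈ 0.5119.

0.5119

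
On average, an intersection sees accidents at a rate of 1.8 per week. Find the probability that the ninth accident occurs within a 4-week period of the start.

0.2973

Over the interval, μ = 1.8 × 4 = 7.2 (a 4-week period = 4 weeks).
The ninth arrival falls in the interval iff at least 9 events occur there: P(S_9 ≤ t) = P(N ≥ 9) = 1 − P(N ≤ 8) ≈ 0.2973.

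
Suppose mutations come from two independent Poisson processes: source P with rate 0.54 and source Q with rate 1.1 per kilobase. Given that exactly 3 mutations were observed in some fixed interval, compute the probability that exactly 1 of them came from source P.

Given the total, each event is independently from source P with probability p = λ_P/(λ_P+λ_Q) = 0.54/1.64 ≈ 0.3293.
So K ~ Binomial(3, 0.54/1.64): P(K = 1) = C(3,1) · (0.54/1.64)^1 · (1.1/1.64)^2 ≈ 0.4444.

0.4444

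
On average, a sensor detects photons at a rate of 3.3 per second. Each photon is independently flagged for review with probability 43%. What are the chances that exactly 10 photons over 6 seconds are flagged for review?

Thinning: the photons that are flagged for review themselves form a Poisson process with rate 0.43 × 3.3 = 1.419 per second.
Over the interval, μ = 1.419 × 6 = 8.514 (6 seconds).
P(N = 10) = e^(−8.514) · 8.514^10/10! ≈ 0.1107.

0.1107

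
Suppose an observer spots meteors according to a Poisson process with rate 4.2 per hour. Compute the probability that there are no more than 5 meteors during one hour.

0.7531

With mean μ = 4.2 per hour,
P(N ≤ 5) = Σ_{j=0}^{5} e^(−μ) μ^j/j! ≈ 0.7531.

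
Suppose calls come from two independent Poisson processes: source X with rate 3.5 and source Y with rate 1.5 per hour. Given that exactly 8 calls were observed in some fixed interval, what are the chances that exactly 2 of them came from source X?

Given the total, each event is independently from source X with probability p = λ_X/(λ_X+λ_Y) = 3.5/5 = 0.7000.
So K ~ Binomial(8, 3.5/5): P(K = 2) = C(8,2) · (3.5/5)^2 · (1.5/5)^6 ≈ 0.0100.

0.0100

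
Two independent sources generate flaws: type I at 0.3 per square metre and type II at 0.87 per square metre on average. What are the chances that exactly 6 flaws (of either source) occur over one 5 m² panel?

0.1603

Independent Poisson processes superpose: combined rate λ = 0.3 + 0.87 = 1.17 per square metre.
Over the interval, μ = 1.17 × 5 = 5.85 (a 5 m² panel = 5 square metres).
P(N = 6) = e^(−5.85) · 5.85^6/6! ≈ 0.1603.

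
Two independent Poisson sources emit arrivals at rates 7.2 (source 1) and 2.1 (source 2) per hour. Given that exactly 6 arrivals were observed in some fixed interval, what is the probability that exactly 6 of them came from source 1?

0.2153

Given the total, each event is independently from source 1 with probability p = λ_1/(λ_1+λ_2) = 7.2/9.3 ≈ 0.7742.
So K ~ Binomial(6, 7.2/9.3): P(K = 6) = C(6,6) · (7.2/9.3)^6 · (2.1/9.3)^0 ≈ 0.2153.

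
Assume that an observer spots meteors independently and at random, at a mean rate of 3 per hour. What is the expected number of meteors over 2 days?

E[N] = λt = 3 × 48 = 144 (2 days = 48 hours).

144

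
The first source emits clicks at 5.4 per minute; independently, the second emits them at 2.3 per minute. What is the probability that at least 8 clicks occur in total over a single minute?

Independent Poisson processes superpose: combined rate λ = 5.4 + 2.3 = 7.7 per minute.
So μ = 7.7.
P(N ≥ 8) = 1 − P(N ≤ 7) ≈ 0.5044.

0.5044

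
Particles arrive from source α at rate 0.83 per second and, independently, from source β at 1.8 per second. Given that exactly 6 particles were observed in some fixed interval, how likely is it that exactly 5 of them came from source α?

Given the total, each event is independently from source α with probability p = λ_α/(λ_α+λ_β) = 0.83/2.63 ≈ 0.3156.
So K ~ Binomial(6, 0.83/2.63): P(K = 5) = C(6,5) · (0.83/2.63)^5 · (1.8/2.63)^1 ≈ 0.0129.

0.0129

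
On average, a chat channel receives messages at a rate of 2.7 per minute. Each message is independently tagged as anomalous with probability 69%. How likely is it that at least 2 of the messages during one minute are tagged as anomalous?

0.5556

Thinning: the messages that are tagged as anomalous themselves form a Poisson process with rate 0.69 × 2.7 = 1.863 per minute.
So μ = 1.863.
P(N ≥ 2) = 1 − P(N ≤ 1) ≈ 0.5556.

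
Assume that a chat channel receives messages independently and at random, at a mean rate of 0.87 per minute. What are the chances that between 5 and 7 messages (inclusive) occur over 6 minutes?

Over the interval, μ = 0.87 × 6 = 5.22 (6 minutes).
P(5 ≤ N ≤ 7) = Σ_{j=5}^{7} e^(−5.22) · 5.22^j/j! ≈ 0.4399.

0.4399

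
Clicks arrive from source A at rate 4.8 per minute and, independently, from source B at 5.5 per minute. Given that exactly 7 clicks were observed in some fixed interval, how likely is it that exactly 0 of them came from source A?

Given the total, each event is independently from source A with probability p = λ_A/(λ_A+λ_B) = 4.8/10.3 ≈ 0.4660.
So K ~ Binomial(7, 4.8/10.3): P(K = 0) = C(7,0) · (4.8/10.3)^0 · (5.5/10.3)^7 ≈ 0.0124.

0.0124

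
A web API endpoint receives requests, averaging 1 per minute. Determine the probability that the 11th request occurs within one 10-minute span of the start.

Over the interval, μ = 1 × 10 = 10 (a 10-minute span = 10 minutes).
The 11th arrival falls in the interval iff at least 11 events occur there: P(S_11 ≤ t) = P(N ≥ 11) = 1 − P(N ≤ 10) ≈ 0.4170.

0.4170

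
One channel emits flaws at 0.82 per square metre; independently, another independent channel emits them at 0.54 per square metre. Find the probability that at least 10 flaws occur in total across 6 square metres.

0.3034

Independent Poisson processes superpose: combined rate λ = 0.82 + 0.54 = 1.36 per square metre.
Over the interval, μ = 1.36 × 6 = 8.16 (6 square metres).
P(N ≥ 10) = 1 − P(N ≤ 9) ≈ 0.3034.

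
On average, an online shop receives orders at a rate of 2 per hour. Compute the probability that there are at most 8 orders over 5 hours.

0.3328

Over the interval, μ = 2 × 5 = 10 (5 hours).
P(N ≤ 8) = Σ_{j=0}^{8} e^(−μ) μ^j/j! ≈ 0.3328.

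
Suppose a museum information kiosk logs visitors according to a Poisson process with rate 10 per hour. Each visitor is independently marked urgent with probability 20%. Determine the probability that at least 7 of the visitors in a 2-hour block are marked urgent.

0.1107

Thinning: the visitors that are marked urgent themselves form a Poisson process with rate 0.2 × 10 = 2 per hour.
Over the interval, μ = 2 × 2 = 4 (a 2-hour block = 2 hours).
P(N ≥ 7) = 1 − P(N ≤ 6) ≈ 0.1107.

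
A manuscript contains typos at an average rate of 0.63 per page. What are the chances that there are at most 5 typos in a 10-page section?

0.3988

Over the interval, μ = 0.63 × 10 = 6.3 (a 10-page section = 10 pages).
P(N ≤ 5) = Σ_{j=0}^{5} e^(−μ) μ^j/j! ≈ 0.3988.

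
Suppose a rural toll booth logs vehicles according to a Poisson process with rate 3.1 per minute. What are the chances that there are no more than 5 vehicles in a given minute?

With mean μ = 3.1 per minute,
P(N ≤ 5) = Σ_{j=0}^{5} e^(−μ) μ^j/j! ≈ 0.9057.

0.9057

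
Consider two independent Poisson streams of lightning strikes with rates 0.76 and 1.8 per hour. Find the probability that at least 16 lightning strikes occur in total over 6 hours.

0.4687

Independent Poisson processes superpose: combined rate λ = 0.76 + 1.8 = 2.56 per hour.
Over the interval, μ = 2.56 × 6 = 15.36 (6 hours).
P(N ≥ 16) = 1 − P(N ≤ 15) ≈ 0.4687.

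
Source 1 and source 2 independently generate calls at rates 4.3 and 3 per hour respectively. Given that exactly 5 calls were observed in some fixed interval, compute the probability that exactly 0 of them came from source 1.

0.0117

Given the total, each event is independently from source 1 with probability p = λ_1/(λ_1+λ_2) = 4.3/7.3 ≈ 0.5890.
So K ~ Binomial(5, 4.3/7.3): P(K = 0) = C(5,0) · (4.3/7.3)^0 · (3/7.3)^5 ≈ 0.0117.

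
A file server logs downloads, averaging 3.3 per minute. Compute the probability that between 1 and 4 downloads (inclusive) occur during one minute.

With mean μ = 3.3 per minute,
P(1 ≤ N ≤ 4) = Σ_{j=1}^{4} e^(−3.3) · 3.3^j/j! ≈ 0.7257.

0.7257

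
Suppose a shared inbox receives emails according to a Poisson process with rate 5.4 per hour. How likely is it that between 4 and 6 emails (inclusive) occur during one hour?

0.4884

With mean μ = 5.4 per hour,
P(4 ≤ N ≤ 6) = Σ_{j=4}^{6} e^(−5.4) · 5.4^j/j! ≈ 0.4884.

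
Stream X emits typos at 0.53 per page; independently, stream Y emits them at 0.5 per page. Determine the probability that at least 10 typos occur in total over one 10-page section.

0.5790

Independent Poisson processes superpose: combined rate λ = 0.53 + 0.5 = 1.03 per page.
Over the interval, μ = 1.03 × 10 = 10.3 (a 10-page section = 10 pages).
P(N ≥ 10) = 1 − P(N ≤ 9) ≈ 0.5790.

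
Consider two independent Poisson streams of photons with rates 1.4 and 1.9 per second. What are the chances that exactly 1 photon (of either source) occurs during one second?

Independent Poisson processes superpose: combined rate λ = 1.4 + 1.9 = 3.3 per second.
So μ = 3.3.
P(N = 1) = e^(−3.3) · 3.3^1/1! ≈ 0.1217.

0.1217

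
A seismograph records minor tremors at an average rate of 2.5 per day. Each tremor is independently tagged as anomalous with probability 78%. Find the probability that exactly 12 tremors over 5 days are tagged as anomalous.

Thinning: the tremors that are tagged as anomalous themselves form a Poisson process with rate 0.78 × 2.5 = 1.95 per day.
Over the interval, μ = 1.95 × 5 = 9.75 (5 days).
P(N = 12) = e^(−9.75) · 9.75^12/12! ≈ 0.0898.

0.0898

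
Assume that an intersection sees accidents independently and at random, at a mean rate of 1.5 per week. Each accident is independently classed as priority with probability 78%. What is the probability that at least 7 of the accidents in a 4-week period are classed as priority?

Thinning: the accidents that are classed as priority themselves form a Poisson process with rate 0.78 × 1.5 = 1.17 per week.
Over the interval, μ = 1.17 × 4 = 4.68 (a 4-week period = 4 weeks).
P(N ≥ 7) = 1 − P(N ≤ 6) ≈ 0.1927.

0.1927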